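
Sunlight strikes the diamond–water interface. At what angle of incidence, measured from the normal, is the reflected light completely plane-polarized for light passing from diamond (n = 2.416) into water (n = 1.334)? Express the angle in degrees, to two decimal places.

tan θ_B = n₂/n₁ = 1.334/2.416 = 0.5522.
So θ_B = arctan 0.5522 = 28.91°.

θ_B ≈ 28.91°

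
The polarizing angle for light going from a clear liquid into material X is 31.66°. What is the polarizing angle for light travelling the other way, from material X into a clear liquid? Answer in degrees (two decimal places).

θ_B' ≈ 58.34°

The two Brewster angles are complementary: θ_B' = 90° − θ_B = 90° − 31.66° = 58.34°.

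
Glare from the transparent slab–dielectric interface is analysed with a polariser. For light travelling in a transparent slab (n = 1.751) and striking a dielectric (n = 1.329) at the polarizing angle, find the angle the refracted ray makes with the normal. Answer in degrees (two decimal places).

θ_t ≈ 52.80°

θ_B = arctan(n₂/n₁) = arctan(1.329/1.751) = 37.20°.
Since θ_B + θ_t = 90° at Brewster incidence, θ_t = 90° − 37.20° = 52.80°.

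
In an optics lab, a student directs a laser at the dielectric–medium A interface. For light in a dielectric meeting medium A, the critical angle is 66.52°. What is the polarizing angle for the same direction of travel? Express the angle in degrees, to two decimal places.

sin θ_c = n₂/n₁, so n₂/n₁ = sin 66.52° = 0.9172.
Brewster: tan θ_B = n₂/n₁ = 0.9172.
θ_B = arctan(0.9172) = 42.53°.

θ_B ≈ 42.53°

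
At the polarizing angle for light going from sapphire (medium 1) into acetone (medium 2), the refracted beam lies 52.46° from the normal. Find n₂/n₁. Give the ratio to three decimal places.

At Brewster incidence θ_B = 90° − θ_t = 90° − 52.46° = 37.54°.
tan θ_B = n₂/n₁, so n₂/n₁ = tan 37.54° = 0.768.

n₂/n₁ ≈ 0.768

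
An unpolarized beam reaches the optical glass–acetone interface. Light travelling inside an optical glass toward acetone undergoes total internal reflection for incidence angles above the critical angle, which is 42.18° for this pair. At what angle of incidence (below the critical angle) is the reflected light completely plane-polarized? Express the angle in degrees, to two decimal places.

sin θ_c = n₂/n₁, so n₂/n₁ = sin 42.18° = 0.6715.
Brewster: tan θ_B = n₂/n₁ = 0.6715.
θ_B = arctan(0.6715) = 33.88°.

θ_B ≈ 33.88°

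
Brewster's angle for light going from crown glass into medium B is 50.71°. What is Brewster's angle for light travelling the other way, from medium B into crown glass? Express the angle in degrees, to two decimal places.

The two Brewster angles are complementary: θ_B' = 90° − θ_B = 90° − 50.71° = 39.29°.

θ_B' ≈ 39.29°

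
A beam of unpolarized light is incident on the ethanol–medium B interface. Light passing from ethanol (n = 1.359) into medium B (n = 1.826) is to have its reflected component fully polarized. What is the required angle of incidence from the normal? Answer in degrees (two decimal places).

Here n₂/n₁ = 1.826/1.359 = 1.3436, and Brewster's law gives tan θ_B = n₂/n₁.
So θ_B = arctan 1.3436 = 53.34°.

θ_B ≈ 53.34°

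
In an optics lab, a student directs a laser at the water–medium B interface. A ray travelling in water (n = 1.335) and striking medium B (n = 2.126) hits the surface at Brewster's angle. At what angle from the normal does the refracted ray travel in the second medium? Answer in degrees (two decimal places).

θ_B = arctan(n₂/n₁) = arctan(2.126/1.335) = 57.87°.
At Brewster's angle the reflected and refracted rays are perpendicular, so θ_t = 90° − θ_B = 90° − 57.87° = 32.13°.

θ_t ≈ 32.13°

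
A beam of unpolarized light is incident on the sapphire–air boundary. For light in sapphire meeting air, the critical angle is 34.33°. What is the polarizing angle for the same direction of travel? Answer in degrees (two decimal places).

θ_B ≈ 29.42°

n₂/n₁ = sin θ_c = sin 34.33° = 0.5640.
tan θ_B equals the same ratio, so θ_B = arctan(0.5640) = 29.42°.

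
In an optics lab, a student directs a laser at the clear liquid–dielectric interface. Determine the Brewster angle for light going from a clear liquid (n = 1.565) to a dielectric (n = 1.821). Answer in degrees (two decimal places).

At Brewster's angle the reflected and refracted rays are perpendicular, which with Snell's law gives tan θ_B = n₂/n₁.
Brewster's condition: tan θ_B = n₂/n₁ = 1.821/1.565 = 1.1636.
So θ_B = arctan 1.1636 = 49.32°.

θ_B ≈ 49.32°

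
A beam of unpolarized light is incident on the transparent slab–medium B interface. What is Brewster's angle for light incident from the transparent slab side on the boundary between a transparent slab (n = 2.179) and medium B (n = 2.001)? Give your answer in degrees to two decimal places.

tan θ_B = n₂/n₁ = 2.001/2.179 = 0.9183.
So θ_B = arctan 0.9183 = 42.56°.

θ_B ≈ 42.56°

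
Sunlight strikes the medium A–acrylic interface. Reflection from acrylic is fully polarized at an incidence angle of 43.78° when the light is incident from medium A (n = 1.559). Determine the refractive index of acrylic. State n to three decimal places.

n ≈ 1.494

Full polarization of the reflected beam means tan θ_B = n₂/n₁, where n₁ is the incident medium (medium A).
n₂ = n₁ tan θ_B = 1.559 × tan 43.78° = 1.494.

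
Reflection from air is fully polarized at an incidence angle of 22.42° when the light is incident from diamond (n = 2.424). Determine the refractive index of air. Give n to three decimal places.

Brewster's law: tan θ_B = n₂/n₁ (light incident in diamond, refracted into air).
n₂ = n₁ tan θ_B = 2.424 × tan 22.42° = 1.000.

n ≈ 1.000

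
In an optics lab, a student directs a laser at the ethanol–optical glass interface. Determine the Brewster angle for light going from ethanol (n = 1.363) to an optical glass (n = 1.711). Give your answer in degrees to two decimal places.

The reflected p-component vanishes when tan θ_B = n₂/n₁.
Brewster's condition: tan θ_B = n₂/n₁ = 1.711/1.363 = 1.2553. Taking the arctangent, θ_B = 51.46°.

θ_B ≈ 51.46°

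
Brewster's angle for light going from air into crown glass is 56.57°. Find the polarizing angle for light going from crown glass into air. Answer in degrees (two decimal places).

θ_B' ≈ 33.43°

Reversing the direction swaps n₁ and n₂, so tan θ_B' = 1/tan θ_B and θ_B' = 90° − θ_B.
Hence θ_B' = 90° − 56.57° = 33.43°.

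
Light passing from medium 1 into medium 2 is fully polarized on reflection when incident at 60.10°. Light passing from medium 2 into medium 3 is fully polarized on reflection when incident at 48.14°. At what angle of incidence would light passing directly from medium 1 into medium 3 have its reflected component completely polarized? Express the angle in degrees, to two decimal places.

n₂/n₁ = tan 60.10° = 1.7391 and n₃/n₂ = tan 48.14° = 1.1161.
Multiplying, n₃/n₁ = 1.7391 × 1.1161 = 1.9409, and θ_B(1→3) = arctan 1.9409 = 62.74°.

θ_B ≈ 62.74°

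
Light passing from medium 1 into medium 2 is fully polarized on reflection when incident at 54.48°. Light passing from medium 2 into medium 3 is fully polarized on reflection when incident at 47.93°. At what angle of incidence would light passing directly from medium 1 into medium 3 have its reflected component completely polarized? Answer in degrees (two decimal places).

tan θ_B(1→2) = n₂/n₁ = tan 54.48° = 1.4009.
tan θ_B(2→3) = n₃/n₂ = tan 47.93° = 1.1079.
n₃/n₁ = 1.5521. Then tan θ_B(1→3) = n₃/n₁, so θ_B(1→3) = arctan(1.5521) = 57.21°.

θ_B ≈ 57.21°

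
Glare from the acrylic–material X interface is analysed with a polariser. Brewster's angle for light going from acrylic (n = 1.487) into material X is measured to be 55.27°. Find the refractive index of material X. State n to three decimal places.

Full polarization of the reflected beam means tan θ_B = n₂/n₁, where n₁ is the incident medium (acrylic).
n₂ = n₁ tan θ_B = 1.487 × tan 55.27° = 2.145.

n ≈ 2.145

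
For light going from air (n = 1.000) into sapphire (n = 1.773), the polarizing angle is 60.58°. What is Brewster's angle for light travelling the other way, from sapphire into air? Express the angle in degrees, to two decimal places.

θ_B' ≈ 29.42°

tan θ_B' = n₁/n₂ = 1/tan θ_B, so θ_B' = 90° − θ_B.
θ_B' = 90° − 60.58° = 29.42°.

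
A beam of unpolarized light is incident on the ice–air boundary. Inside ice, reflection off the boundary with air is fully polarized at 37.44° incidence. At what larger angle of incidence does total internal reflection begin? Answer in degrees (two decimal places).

θ_c ≈ 49.97°

n₂/n₁ = tan 37.44° = 0.7657; the critical angle satisfies sin θ_c = n₂/n₁.
θ_c = arcsin(0.7657) = 49.97°.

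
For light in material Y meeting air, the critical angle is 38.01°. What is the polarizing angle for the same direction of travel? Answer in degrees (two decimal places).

sin θ_c = n₂/n₁, so n₂/n₁ = sin 38.01° = 0.6158.
Brewster: tan θ_B = n₂/n₁ = 0.6158.
θ_B = arctan(0.6158) = 31.62°.

θ_B ≈ 31.62°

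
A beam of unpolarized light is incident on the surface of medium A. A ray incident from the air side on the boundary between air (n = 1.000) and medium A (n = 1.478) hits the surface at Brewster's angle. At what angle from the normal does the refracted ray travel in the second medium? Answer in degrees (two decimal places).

θ_t ≈ 34.08°

tan θ_B = n₂/n₁ = 1.478/1.000 = 1.4780, so θ_B = 55.92°.
At Brewster's angle the reflected and refracted rays are perpendicular, so θ_t = 90° − θ_B = 90° − 55.92° = 34.08°.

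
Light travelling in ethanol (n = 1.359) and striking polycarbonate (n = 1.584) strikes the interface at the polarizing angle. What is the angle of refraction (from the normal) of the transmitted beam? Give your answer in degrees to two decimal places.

tan θ_B = n₂/n₁ = 1.584/1.359 = 1.1656, so θ_B = 49.37°.
At Brewster's angle the reflected and refracted rays are perpendicular, so θ_t = 90° − θ_B = 90° − 49.37° = 40.63°.

θ_t ≈ 40.63°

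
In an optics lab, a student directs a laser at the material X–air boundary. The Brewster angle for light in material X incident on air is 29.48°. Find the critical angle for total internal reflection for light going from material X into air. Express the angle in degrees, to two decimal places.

tan θ_B = n₂/n₁ = tan 29.48° = 0.5653.
Total internal reflection: sin θ_c = n₂/n₁ = 0.5653.
θ_c = arcsin(0.5653) = 34.42°.

θ_c ≈ 34.42°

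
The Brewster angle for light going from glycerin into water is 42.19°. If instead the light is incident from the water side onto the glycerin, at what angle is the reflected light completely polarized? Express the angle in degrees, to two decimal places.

θ_B' ≈ 47.81°

tan θ_B' = n₁/n₂ = 1/tan θ_B, so θ_B' = 90° − θ_B.
θ_B' = 90° − 42.19° = 47.81°.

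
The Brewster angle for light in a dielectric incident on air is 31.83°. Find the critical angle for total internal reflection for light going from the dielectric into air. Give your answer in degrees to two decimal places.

θ_c ≈ 38.37°

tan θ_B = n₂/n₁ = tan 31.83° = 0.6208.
Total internal reflection: sin θ_c = n₂/n₁ = 0.6208.
θ_c = arcsin(0.6208) = 38.37°.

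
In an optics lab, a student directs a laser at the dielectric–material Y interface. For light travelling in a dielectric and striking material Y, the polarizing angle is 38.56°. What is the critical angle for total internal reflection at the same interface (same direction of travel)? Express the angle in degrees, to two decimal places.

θ_c ≈ 52.86°

From Brewster, n₂/n₁ = tan θ_B = tan 38.56° = 0.7971.
Then sin θ_c = n₂/n₁ = 0.7971, so θ_c = arcsin 0.7971 = 52.86°.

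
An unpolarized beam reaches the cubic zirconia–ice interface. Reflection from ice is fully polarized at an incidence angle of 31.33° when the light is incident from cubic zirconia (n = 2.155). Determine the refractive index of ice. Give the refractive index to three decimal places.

n ≈ 1.312

At the polarizing angle, tan θ_B = n₂/n₁ with n₁ on the incident side (cubic zirconia) and n₂ on the transmitted side (ice).
n₂ = n₁ tan θ_B = 2.155 × tan 31.33° = 1.312.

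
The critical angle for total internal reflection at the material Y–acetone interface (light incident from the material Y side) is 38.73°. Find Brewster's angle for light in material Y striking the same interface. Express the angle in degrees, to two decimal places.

n₂/n₁ = sin θ_c = sin 38.73° = 0.6257.
tan θ_B equals the same ratio, so θ_B = arctan(0.6257) = 32.03°.

θ_B ≈ 32.03°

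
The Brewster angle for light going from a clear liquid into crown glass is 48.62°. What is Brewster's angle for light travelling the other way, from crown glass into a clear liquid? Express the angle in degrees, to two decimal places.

tan θ_B' = n₁/n₂ = 1/tan θ_B, so θ_B' = 90° − θ_B.
θ_B' = 90° − 48.62° = 41.38°.

θ_B' ≈ 41.38°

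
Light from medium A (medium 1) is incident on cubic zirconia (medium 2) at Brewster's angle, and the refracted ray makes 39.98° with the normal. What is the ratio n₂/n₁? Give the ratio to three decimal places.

n₂/n₁ ≈ 1.193

θ_B + θ_t = 90°, so θ_B = 90° − 39.98° = 50.02°.
Then n₂/n₁ = tan θ_B = tan 50.02° = 1.193.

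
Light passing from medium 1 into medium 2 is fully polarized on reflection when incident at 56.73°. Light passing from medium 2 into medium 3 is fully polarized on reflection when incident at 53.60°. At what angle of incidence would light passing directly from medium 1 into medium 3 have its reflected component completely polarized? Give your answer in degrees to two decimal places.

θ_B ≈ 64.19°

tan θ_B(1→2) = n₂/n₁ = tan 56.73° = 1.5241.
tan θ_B(2→3) = n₃/n₂ = tan 53.60° = 1.3564.
So n₃/n₁ = (n₂/n₁)(n₃/n₂) = 1.5241 × 1.3564 = 2.0672.
θ_B(1→3) = arctan(2.0672) = 64.19°.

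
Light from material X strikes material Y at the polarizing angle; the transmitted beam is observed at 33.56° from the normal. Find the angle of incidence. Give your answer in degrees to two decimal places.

θ_B ≈ 56.44°

At Brewster's angle the reflected and refracted rays are perpendicular, so θ_B + θ_t = 90°.
θ_B = 90° − 33.56° = 56.44°.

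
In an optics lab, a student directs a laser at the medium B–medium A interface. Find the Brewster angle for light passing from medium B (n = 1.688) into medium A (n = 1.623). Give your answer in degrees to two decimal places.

Brewster's condition: tan θ_B = n₂/n₁ = 1.623/1.688 = 0.9615.
θ_B = arctan(0.9615) = 43.88°.

θ_B ≈ 43.88°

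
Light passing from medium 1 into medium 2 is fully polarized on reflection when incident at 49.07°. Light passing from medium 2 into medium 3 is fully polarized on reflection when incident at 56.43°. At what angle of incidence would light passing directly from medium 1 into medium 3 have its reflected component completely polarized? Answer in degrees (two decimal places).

n₂/n₁ = tan 49.07° = 1.1532 and n₃/n₂ = tan 56.43° = 1.5068.
n₃/n₁ = 1.7377. Then tan θ_B(1→3) = n₃/n₁, so θ_B(1→3) = arctan(1.7377) = 60.08°.

θ_B ≈ 60.08°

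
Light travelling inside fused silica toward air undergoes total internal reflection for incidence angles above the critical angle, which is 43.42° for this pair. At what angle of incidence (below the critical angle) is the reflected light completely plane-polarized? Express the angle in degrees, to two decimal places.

θ_B ≈ 34.50°

n₂/n₁ = sin θ_c = sin 43.42° = 0.6873.
tan θ_B equals the same ratio, so θ_B = arctan(0.6873) = 34.50°.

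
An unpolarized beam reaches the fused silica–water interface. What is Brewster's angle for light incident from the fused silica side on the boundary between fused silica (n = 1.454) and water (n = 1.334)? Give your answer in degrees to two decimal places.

θ_B ≈ 42.54°

At Brewster's angle the reflected and refracted rays are perpendicular, which with Snell's law gives tan θ_B = n₂/n₁.
tan θ_B = n₂/n₁ = 1.334/1.454 = 0.9175. Taking the arctangent, θ_B = 42.54°.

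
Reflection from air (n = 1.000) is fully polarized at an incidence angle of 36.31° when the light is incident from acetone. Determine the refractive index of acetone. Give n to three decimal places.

Full polarization of the reflected beam means tan θ_B = n₂/n₁, where n₁ is the incident medium (acetone).
n₁ = n₂ / tan θ_B = 1.000 / tan 36.31° = 1.361.

n ≈ 1.361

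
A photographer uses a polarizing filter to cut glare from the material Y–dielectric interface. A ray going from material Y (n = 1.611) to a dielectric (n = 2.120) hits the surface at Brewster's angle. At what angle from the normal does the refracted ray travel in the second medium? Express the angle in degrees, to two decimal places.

θ_t ≈ 37.23°

First find Brewster's angle: tan θ_B = 2.120/1.611 = 1.3160, giving θ_B = 52.77°.
The refracted ray is perpendicular to the reflected ray, so θ_t = 90° − θ_B = 37.23°.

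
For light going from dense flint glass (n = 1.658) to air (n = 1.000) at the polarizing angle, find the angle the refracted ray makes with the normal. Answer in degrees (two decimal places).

tan θ_B = n₂/n₁ = 1.000/1.658 = 0.6031, so θ_B = 31.10°.
The refracted ray is perpendicular to the reflected ray, so θ_t = 90° − θ_B = 58.90°.

θ_t ≈ 58.90°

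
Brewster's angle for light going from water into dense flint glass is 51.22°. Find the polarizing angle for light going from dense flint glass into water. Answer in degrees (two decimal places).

θ_B' ≈ 38.78°

The two Brewster angles are complementary: θ_B' = 90° − θ_B = 90° − 51.22° = 38.78°.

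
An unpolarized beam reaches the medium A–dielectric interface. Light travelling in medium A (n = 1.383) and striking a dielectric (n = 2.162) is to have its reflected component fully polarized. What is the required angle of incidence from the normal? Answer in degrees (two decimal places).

θ_B ≈ 57.39°

Brewster's condition: tan θ_B = n₂/n₁ = 2.162/1.383 = 1.5633. Taking the arctangent, θ_B = 57.39°.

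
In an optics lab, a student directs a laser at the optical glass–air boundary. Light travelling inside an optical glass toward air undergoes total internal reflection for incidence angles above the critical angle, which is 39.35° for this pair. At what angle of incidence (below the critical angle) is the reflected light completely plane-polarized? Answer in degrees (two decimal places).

θ_B ≈ 32.38°

n₂/n₁ = sin θ_c = sin 39.35° = 0.6341.
tan θ_B equals the same ratio, so θ_B = arctan(0.6341) = 32.38°.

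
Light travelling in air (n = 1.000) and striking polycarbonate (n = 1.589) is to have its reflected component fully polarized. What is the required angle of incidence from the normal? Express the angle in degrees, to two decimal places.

θ_B ≈ 57.82°

Here n₂/n₁ = 1.589/1.000 = 1.5890, and Brewster's law gives tan θ_B = n₂/n₁.
θ_B = arctan(1.5890) = 57.82°.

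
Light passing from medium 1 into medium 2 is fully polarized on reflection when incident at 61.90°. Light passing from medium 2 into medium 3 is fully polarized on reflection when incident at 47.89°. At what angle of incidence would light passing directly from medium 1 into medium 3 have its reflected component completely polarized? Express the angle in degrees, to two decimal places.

θ_B ≈ 64.24°

tan θ_B(1→2) = n₂/n₁ = tan 61.90° = 1.8728.
tan θ_B(2→3) = n₃/n₂ = tan 47.89° = 1.1063.
n₃/n₁ = 2.0720. Then tan θ_B(1→3) = n₃/n₁, so θ_B(1→3) = arctan(2.0720) = 64.24°.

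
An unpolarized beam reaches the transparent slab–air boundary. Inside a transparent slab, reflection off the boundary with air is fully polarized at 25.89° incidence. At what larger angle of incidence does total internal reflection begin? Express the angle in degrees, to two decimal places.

From Brewster, n₂/n₁ = tan θ_B = tan 25.89° = 0.4854.
Then sin θ_c = n₂/n₁ = 0.4854, so θ_c = arcsin 0.4854 = 29.04°.

θ_c ≈ 29.04°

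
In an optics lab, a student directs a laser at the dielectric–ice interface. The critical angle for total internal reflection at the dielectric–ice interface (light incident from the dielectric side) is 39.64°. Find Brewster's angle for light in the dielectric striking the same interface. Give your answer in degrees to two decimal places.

At the critical angle sin θ_c = n₂/n₁, giving n₂/n₁ = sin 39.64° = 0.6380.
Then tan θ_B = n₂/n₁ = 0.6380, so θ_B = arctan 0.6380 = 32.54°.

θ_B ≈ 32.54°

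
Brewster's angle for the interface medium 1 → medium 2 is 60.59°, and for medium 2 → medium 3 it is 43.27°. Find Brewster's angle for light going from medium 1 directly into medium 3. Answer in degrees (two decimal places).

θ_B ≈ 59.09°

tan θ_B(1→2) = n₂/n₁ = tan 60.59° = 1.7740.
tan θ_B(2→3) = n₃/n₂ = tan 43.27° = 0.9414.
Multiplying, n₃/n₁ = 1.7740 × 0.9414 = 1.6700, and θ_B(1→3) = arctan 1.6700 = 59.09°.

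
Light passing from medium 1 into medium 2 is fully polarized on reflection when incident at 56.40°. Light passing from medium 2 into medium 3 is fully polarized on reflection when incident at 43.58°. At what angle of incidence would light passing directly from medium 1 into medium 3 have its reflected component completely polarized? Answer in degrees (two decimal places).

θ_B ≈ 55.08°

n₂/n₁ = tan 56.40° = 1.5051 and n₃/n₂ = tan 43.58° = 0.9516.
n₃/n₁ = 1.4323. Then tan θ_B(1→3) = n₃/n₁, so θ_B(1→3) = arctan(1.4323) = 55.08°.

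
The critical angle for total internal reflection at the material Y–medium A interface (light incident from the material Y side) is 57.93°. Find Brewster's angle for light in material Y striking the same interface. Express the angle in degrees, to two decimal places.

sin θ_c = n₂/n₁, so n₂/n₁ = sin 57.93° = 0.8474.
Brewster: tan θ_B = n₂/n₁ = 0.8474.
θ_B = arctan(0.8474) = 40.28°.

θ_B ≈ 40.28°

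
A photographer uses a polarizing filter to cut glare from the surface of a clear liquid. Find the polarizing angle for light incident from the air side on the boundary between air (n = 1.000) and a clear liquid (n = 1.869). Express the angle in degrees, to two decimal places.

θ_B ≈ 61.85°

Brewster's condition: tan θ_B = n₂/n₁ = 1.869/1.000 = 1.8690.
θ_B = arctan(1.8690) = 61.85°.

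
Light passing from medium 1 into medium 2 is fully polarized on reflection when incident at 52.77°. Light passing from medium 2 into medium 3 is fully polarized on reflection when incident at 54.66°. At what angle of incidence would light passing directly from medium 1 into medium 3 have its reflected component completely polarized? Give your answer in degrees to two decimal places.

Each Brewster angle gives a ratio: n₂/n₁ = tan 52.77° = 1.3160, n₃/n₂ = tan 54.66° = 1.4103.
n₃/n₁ = 1.8559. Then tan θ_B(1→3) = n₃/n₁, so θ_B(1→3) = arctan(1.8559) = 61.68°.

θ_B ≈ 61.68°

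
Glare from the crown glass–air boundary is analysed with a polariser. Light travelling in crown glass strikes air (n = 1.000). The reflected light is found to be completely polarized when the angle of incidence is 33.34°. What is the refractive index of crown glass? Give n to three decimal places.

Full polarization of the reflected beam means tan θ_B = n₂/n₁, where n₁ is the incident medium (crown glass).
n₁ = n₂ / tan θ_B = 1.000 / tan 33.34° = 1.520.

n ≈ 1.520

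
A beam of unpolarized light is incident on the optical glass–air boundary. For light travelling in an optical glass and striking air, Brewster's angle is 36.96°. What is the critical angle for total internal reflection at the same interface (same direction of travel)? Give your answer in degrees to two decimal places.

θ_c ≈ 48.80°

n₂/n₁ = tan 36.96° = 0.7525; the critical angle satisfies sin θ_c = n₂/n₁.
θ_c = arcsin(0.7525) = 48.80°.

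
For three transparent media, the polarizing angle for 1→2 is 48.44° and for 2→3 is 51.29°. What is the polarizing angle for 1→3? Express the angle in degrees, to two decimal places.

θ_B ≈ 54.60°

Each Brewster angle gives a ratio: n₂/n₁ = tan 48.44° = 1.1279, n₃/n₂ = tan 51.29° = 1.2478.
n₃/n₁ = 1.4074. Then tan θ_B(1→3) = n₃/n₁, so θ_B(1→3) = arctan(1.4074) = 54.60°.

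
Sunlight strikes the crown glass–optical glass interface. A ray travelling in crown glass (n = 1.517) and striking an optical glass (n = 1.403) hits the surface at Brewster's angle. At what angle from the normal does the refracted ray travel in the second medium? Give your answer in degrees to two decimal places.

θ_t ≈ 47.24°

tan θ_B = n₂/n₁ = 1.403/1.517 = 0.9249, so θ_B = 42.76°.
At Brewster's angle the reflected and refracted rays are perpendicular, so θ_t = 90° − θ_B = 90° − 42.76° = 47.24°.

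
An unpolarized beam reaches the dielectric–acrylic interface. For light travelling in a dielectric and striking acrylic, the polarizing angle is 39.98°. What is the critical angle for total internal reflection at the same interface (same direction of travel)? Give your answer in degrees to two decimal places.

tan θ_B = n₂/n₁ = tan 39.98° = 0.8385.
Total internal reflection: sin θ_c = n₂/n₁ = 0.8385.
θ_c = arcsin(0.8385) = 56.98°.

θ_c ≈ 56.98°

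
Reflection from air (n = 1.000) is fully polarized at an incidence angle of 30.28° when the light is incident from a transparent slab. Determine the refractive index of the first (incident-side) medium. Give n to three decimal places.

n ≈ 1.713

At the polarizing angle, tan θ_B = n₂/n₁ with n₁ on the incident side (a transparent slab) and n₂ on the transmitted side (air).
n₁ = n₂ / tan θ_B = 1.000 / tan 30.28° = 1.713.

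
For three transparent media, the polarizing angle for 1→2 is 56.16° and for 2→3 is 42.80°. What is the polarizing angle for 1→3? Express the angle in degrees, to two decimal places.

θ_B ≈ 54.09°

tan θ_B(1→2) = n₂/n₁ = tan 56.16° = 1.4915.
tan θ_B(2→3) = n₃/n₂ = tan 42.80° = 0.9260.
Multiplying, n₃/n₁ = 1.4915 × 0.9260 = 1.3812, and θ_B(1→3) = arctan 1.3812 = 54.09°.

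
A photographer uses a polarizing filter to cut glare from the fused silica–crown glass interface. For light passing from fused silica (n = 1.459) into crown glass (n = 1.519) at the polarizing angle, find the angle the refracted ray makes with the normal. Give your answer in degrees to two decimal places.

θ_B = arctan(n₂/n₁) = arctan(1.519/1.459) = 46.15°.
The refracted ray is perpendicular to the reflected ray, so θ_t = 90° − θ_B = 43.85°.

θ_t ≈ 43.85°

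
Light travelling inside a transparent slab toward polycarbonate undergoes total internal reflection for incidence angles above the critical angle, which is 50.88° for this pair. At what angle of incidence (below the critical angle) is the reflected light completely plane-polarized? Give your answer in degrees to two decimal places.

At the critical angle sin θ_c = n₂/n₁, giving n₂/n₁ = sin 50.88° = 0.7758.
Then tan θ_B = n₂/n₁ = 0.7758, so θ_B = arctan 0.7758 = 37.81°.

θ_B ≈ 37.81°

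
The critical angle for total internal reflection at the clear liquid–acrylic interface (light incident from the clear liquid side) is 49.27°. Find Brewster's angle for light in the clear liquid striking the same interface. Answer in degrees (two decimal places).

n₂/n₁ = sin θ_c = sin 49.27° = 0.7578.
tan θ_B equals the same ratio, so θ_B = arctan(0.7578) = 37.15°.

θ_B ≈ 37.15°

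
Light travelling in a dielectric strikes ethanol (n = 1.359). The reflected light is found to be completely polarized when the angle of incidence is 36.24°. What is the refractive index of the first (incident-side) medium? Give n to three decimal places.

Brewster's law: tan θ_B = n₂/n₁ (light incident in a dielectric, refracted into ethanol).
n₁ = n₂ / tan θ_B = 1.359 / tan 36.24° = 1.854.

n ≈ 1.854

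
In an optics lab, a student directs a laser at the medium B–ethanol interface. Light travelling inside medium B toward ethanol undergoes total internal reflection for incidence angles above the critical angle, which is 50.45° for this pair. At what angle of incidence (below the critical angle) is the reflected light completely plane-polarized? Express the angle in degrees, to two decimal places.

θ_B ≈ 37.63°

sin θ_c = n₂/n₁, so n₂/n₁ = sin 50.45° = 0.7711.
Brewster: tan θ_B = n₂/n₁ = 0.7711.
θ_B = arctan(0.7711) = 37.63°.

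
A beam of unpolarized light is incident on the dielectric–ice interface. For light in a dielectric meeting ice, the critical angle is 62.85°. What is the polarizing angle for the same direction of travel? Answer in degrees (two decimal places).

θ_B ≈ 41.66°

n₂/n₁ = sin θ_c = sin 62.85° = 0.8898.
tan θ_B equals the same ratio, so θ_B = arctan(0.8898) = 41.66°.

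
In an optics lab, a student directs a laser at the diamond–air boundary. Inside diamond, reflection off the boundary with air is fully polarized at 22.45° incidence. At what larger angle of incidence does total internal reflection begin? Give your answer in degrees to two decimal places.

θ_c ≈ 24.41°

tan θ_B = n₂/n₁ = tan 22.45° = 0.4132.
Total internal reflection: sin θ_c = n₂/n₁ = 0.4132.
θ_c = arcsin(0.4132) = 24.41°.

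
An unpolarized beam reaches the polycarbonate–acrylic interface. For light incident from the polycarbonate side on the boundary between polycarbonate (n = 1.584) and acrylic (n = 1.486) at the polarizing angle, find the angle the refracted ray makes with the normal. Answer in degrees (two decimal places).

First find Brewster's angle: tan θ_B = 1.486/1.584 = 0.9381, giving θ_B = 43.17°.
Since θ_B + θ_t = 90° at Brewster incidence, θ_t = 90° − 43.17° = 46.83°.

θ_t ≈ 46.83°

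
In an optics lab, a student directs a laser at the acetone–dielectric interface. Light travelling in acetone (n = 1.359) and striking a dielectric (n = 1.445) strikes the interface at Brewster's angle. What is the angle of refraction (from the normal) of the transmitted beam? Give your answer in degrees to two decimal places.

θ_t ≈ 43.24°

First find Brewster's angle: tan θ_B = 1.445/1.359 = 1.0633, giving θ_B = 46.76°.
The refracted ray is perpendicular to the reflected ray, so θ_t = 90° − θ_B = 43.24°.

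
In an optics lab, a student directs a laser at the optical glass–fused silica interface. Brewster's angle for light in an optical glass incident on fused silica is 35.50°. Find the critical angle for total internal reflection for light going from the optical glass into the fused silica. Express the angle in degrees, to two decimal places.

θ_c ≈ 45.50°

From Brewster, n₂/n₁ = tan θ_B = tan 35.50° = 0.7133.
Then sin θ_c = n₂/n₁ = 0.7133, so θ_c = arcsin 0.7133 = 45.50°.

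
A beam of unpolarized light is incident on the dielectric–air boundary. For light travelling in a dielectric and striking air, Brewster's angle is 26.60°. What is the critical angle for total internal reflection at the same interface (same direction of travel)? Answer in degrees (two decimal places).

tan θ_B = n₂/n₁ = tan 26.60° = 0.5008.
Total internal reflection: sin θ_c = n₂/n₁ = 0.5008.
θ_c = arcsin(0.5008) = 30.05°.

θ_c ≈ 30.05°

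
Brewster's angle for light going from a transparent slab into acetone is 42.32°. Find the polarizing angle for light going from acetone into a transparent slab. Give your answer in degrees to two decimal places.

θ_B' ≈ 47.68°

Reversing the direction swaps n₁ and n₂, so tan θ_B' = 1/tan θ_B and θ_B' = 90° − θ_B.
Hence θ_B' = 90° − 42.32° = 47.68°.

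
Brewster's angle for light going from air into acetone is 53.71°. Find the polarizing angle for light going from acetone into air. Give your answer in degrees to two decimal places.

The two Brewster angles are complementary: θ_B' = 90° − θ_B = 90° − 53.71° = 36.29°.

θ_B' ≈ 36.29°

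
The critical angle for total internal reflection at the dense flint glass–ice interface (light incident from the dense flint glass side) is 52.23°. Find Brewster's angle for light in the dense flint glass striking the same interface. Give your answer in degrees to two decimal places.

θ_B ≈ 38.33°

At the critical angle sin θ_c = n₂/n₁, giving n₂/n₁ = sin 52.23° = 0.7905.
Then tan θ_B = n₂/n₁ = 0.7905, so θ_B = arctan 0.7905 = 38.33°.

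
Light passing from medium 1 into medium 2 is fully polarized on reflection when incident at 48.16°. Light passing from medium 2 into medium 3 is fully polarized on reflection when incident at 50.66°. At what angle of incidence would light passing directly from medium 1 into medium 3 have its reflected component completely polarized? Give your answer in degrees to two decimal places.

θ_B ≈ 53.73°

n₂/n₁ = tan 48.16° = 1.1169 and n₃/n₂ = tan 50.66° = 1.2200.
So n₃/n₁ = (n₂/n₁)(n₃/n₂) = 1.1169 × 1.2200 = 1.3626.
θ_B(1→3) = arctan(1.3626) = 53.73°.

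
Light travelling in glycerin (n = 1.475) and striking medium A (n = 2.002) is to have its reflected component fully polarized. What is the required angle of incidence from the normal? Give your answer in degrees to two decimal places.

θ_B ≈ 53.62°

At Brewster's angle the reflected and refracted rays are perpendicular, which with Snell's law gives tan θ_B = n₂/n₁.
tan θ_B = n₂/n₁ = 2.002/1.475 = 1.3573. Taking the arctangent, θ_B = 53.62°.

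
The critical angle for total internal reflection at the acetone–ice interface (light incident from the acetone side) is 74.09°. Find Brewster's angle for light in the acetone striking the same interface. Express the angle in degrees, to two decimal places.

n₂/n₁ = sin θ_c = sin 74.09° = 0.9617.
tan θ_B equals the same ratio, so θ_B = arctan(0.9617) = 43.88°.

θ_B ≈ 43.88°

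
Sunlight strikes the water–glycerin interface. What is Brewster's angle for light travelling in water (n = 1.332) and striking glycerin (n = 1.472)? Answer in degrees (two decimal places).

The reflected p-component vanishes when tan θ_B = n₂/n₁.
tan θ_B = n₂/n₁ = 1.472/1.332 = 1.1051.
So θ_B = arctan 1.1051 = 47.86°.

θ_B ≈ 47.86°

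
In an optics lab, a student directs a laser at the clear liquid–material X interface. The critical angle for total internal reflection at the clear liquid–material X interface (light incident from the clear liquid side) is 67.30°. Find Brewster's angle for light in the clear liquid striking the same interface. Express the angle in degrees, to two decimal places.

θ_B ≈ 42.69°

n₂/n₁ = sin θ_c = sin 67.30° = 0.9225.
tan θ_B equals the same ratio, so θ_B = arctan(0.9225) = 42.69°.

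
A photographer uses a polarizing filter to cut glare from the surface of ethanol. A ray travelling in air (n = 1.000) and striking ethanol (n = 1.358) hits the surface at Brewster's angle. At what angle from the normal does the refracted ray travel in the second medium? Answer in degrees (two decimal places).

θ_t ≈ 36.37°

θ_B = arctan(n₂/n₁) = arctan(1.358/1.000) = 53.63°.
At Brewster's angle the reflected and refracted rays are perpendicular, so θ_t = 90° − θ_B = 90° − 53.63° = 36.37°.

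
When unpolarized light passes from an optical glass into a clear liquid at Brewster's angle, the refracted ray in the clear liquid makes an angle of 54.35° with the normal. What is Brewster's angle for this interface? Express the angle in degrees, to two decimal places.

At Brewster's angle the reflected and refracted rays are perpendicular, so θ_B + θ_t = 90°.
So θ_B = 90° − θ_t = 90° − 54.35° = 35.65°.

θ_B ≈ 35.65°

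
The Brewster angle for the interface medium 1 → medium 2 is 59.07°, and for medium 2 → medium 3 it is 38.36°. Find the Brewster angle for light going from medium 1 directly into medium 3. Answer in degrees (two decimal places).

Each Brewster angle gives a ratio: n₂/n₁ = tan 59.07° = 1.6689, n₃/n₂ = tan 38.36° = 0.7915.
Multiplying, n₃/n₁ = 1.6689 × 0.7915 = 1.3209, and θ_B(1→3) = arctan 1.3209 = 52.87°.

θ_B ≈ 52.87°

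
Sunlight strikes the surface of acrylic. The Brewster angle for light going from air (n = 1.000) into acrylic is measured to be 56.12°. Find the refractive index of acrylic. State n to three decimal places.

Full polarization of the reflected beam means tan θ_B = n₂/n₁, where n₁ is the incident medium (air).
n₂ = n₁ tan θ_B = 1.000 × tan 56.12° = 1.489.

n ≈ 1.489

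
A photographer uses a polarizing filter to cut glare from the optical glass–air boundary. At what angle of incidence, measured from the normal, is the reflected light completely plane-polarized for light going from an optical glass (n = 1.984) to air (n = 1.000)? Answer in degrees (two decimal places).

The reflected p-component vanishes when tan θ_B = n₂/n₁.
Brewster's condition: tan θ_B = n₂/n₁ = 1.000/1.984 = 0.5040. Taking the arctangent, θ_B = 26.75°.

θ_B ≈ 26.75°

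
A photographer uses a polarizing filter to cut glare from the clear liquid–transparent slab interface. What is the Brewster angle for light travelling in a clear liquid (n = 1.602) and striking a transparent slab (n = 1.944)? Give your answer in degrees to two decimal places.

At Brewster's angle the reflected and refracted rays are perpendicular, which with Snell's law gives tan θ_B = n₂/n₁.
Brewster's condition: tan θ_B = n₂/n₁ = 1.944/1.602 = 1.2135. Taking the arctangent, θ_B = 50.51°.

θ_B ≈ 50.51°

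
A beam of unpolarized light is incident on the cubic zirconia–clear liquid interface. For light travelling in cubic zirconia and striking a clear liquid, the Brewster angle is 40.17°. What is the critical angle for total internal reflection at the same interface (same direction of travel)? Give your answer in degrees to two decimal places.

θ_c ≈ 57.58°

tan θ_B = n₂/n₁ = tan 40.17° = 0.8442.
Total internal reflection: sin θ_c = n₂/n₁ = 0.8442.
θ_c = arcsin(0.8442) = 57.58°.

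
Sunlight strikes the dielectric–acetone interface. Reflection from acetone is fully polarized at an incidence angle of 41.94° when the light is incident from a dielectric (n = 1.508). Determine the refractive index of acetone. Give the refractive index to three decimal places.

n ≈ 1.355

Brewster's law: tan θ_B = n₂/n₁ (light incident in a dielectric, refracted into acetone).
n₂ = n₁ tan θ_B = 1.508 × tan 41.94° = 1.355.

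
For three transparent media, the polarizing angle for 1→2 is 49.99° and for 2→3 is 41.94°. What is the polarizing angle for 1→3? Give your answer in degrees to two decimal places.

n₂/n₁ = tan 49.99° = 1.1913 and n₃/n₂ = tan 41.94° = 0.8985.
Multiplying, n₃/n₁ = 1.1913 × 0.8985 = 1.0704, and θ_B(1→3) = arctan 1.0704 = 46.95°.

θ_B ≈ 46.95°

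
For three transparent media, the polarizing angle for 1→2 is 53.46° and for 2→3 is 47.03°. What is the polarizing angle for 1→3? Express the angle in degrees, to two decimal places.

tan θ_B(1→2) = n₂/n₁ = tan 53.46° = 1.3495.
tan θ_B(2→3) = n₃/n₂ = tan 47.03° = 1.0735.
So n₃/n₁ = (n₂/n₁)(n₃/n₂) = 1.3495 × 1.0735 = 1.4486.
θ_B(1→3) = arctan(1.4486) = 55.38°.

θ_B ≈ 55.38°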